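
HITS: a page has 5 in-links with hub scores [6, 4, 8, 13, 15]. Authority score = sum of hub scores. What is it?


Authority = sum of hub scores of in-linkers
In-link 1: hub score = 6
In-link 2: hub score = 4
In-link 3: hub score = 8
In-link 4: hub score = 13
In-link 5: hub score = 15
Authority = 6 + 4 + 8 + 13 + 15 = 46

46


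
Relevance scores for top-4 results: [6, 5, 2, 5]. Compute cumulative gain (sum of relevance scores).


Cumulative Gain = sum of relevance scores
Position 1: rel=6, running sum=6
Position 2: rel=5, running sum=11
Position 3: rel=2, running sum=13
Position 4: rel=5, running sum=18
CG = 18

18


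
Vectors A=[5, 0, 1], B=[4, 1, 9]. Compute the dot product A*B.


Dot product = sum of element-wise products
A[0]*B[0] = 5*4 = 20
A[1]*B[1] = 0*1 = 0
A[2]*B[2] = 1*9 = 9
Sum = 20 + 0 + 9 = 29

29


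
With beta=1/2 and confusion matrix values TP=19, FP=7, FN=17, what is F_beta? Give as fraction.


P = TP/(TP+FP) = 19/26 = 19/26
R = TP/(TP+FN) = 19/36 = 19/36
beta^2 = 1/2^2 = 1/4
(1 + beta^2) = 5/4
Numerator = (1+beta^2)*P*R = 1805/3744
Denominator = beta^2*P + R = 19/104 + 19/36 = 665/936
F_beta = 19/28

19/28


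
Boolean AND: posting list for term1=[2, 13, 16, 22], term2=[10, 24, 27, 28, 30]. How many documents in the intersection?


Boolean AND: find intersection of posting lists
term1 docs: [2, 13, 16, 22]
term2 docs: [10, 24, 27, 28, 30]
Intersection: []
|intersection| = 0

0


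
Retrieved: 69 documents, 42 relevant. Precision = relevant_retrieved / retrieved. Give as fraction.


Precision = relevant_retrieved / total_retrieved
= 42 / 69
= 42 / (42 + 27)
= 14/23

14/23


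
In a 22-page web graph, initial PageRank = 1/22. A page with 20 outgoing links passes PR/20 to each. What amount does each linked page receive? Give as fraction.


Initial PR = 1/22 = 1/22
Outlinks = 20
Contribution per link = PR / outlinks
= 1/22 / 20
= 1/440

1/440


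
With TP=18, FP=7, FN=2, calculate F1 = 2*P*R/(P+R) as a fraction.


F1 = 2 * P * R / (P + R)
P = TP/(TP+FP) = 18/25 = 18/25
R = TP/(TP+FN) = 18/20 = 9/10
2 * P * R = 2 * 18/25 * 9/10 = 162/125
P + R = 18/25 + 9/10 = 81/50
F1 = 162/125 / 81/50 = 4/5

4/5


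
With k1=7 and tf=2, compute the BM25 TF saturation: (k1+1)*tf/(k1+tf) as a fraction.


BM25 TF component = (k1+1)*tf / (k1+tf)
k1 = 7, tf = 2
Numerator = (7+1)*2 = 16
Denominator = 7 + 2 = 9
= 16/9 = 16/9

16/9


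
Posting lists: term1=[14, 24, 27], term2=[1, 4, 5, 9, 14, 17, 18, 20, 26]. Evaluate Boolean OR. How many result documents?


Boolean OR: find union of posting lists
term1 docs: [14, 24, 27]
term2 docs: [1, 4, 5, 9, 14, 17, 18, 20, 26]
Union: [1, 4, 5, 9, 14, 17, 18, 20, 24, 26, 27]
|union| = 11

11


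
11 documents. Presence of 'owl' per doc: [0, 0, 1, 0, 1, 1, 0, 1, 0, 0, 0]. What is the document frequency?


Checking each document for 'owl':
Doc 1: absent
Doc 2: absent
Doc 3: present
Doc 4: absent
Doc 5: present
Doc 6: present
Doc 7: absent
Doc 8: present
Doc 9: absent
Doc 10: absent
Doc 11: absent
df = sum of presences = 0 + 0 + 1 + 0 + 1 + 1 + 0 + 1 + 0 + 0 + 0 = 4

4


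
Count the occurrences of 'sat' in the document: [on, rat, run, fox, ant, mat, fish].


Document has 7 words
Scanning for 'sat':
Term not found in document
Count = 0

0


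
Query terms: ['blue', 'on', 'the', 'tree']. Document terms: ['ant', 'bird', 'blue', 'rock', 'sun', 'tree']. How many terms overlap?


Query terms: ['blue', 'on', 'the', 'tree']
Document terms: ['ant', 'bird', 'blue', 'rock', 'sun', 'tree']
Common terms: ['blue', 'tree']
Overlap count = 2

2


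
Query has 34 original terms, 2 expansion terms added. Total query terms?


Original terms: 34
Expansion terms: 2
Total = 34 + 2 = 36

36


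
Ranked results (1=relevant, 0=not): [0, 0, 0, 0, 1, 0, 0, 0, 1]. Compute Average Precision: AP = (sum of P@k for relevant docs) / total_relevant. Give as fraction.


Computing P@k for each relevant position:
Position 1: not relevant
Position 2: not relevant
Position 3: not relevant
Position 4: not relevant
Position 5: relevant, P@5 = 1/5 = 1/5
Position 6: not relevant
Position 7: not relevant
Position 8: not relevant
Position 9: relevant, P@9 = 2/9 = 2/9
Sum of P@k = 1/5 + 2/9 = 19/45
AP = 19/45 / 2 = 19/90

19/90


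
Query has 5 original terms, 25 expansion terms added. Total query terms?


Original terms: 5
Expansion terms: 25
Total = 5 + 25 = 30

30


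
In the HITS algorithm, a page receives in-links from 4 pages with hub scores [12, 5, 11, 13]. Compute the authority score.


Authority = sum of hub scores of in-linkers
In-link 1: hub score = 12
In-link 2: hub score = 5
In-link 3: hub score = 11
In-link 4: hub score = 13
Authority = 12 + 5 + 11 + 13 = 41

41


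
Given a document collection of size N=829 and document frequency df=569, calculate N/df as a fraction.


IDF ratio = N / df
= 829 / 569
= 829/569

829/569


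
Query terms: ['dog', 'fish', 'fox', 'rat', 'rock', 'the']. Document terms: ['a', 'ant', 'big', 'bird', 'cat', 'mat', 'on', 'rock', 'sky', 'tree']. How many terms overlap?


Query terms: ['dog', 'fish', 'fox', 'rat', 'rock', 'the']
Document terms: ['a', 'ant', 'big', 'bird', 'cat', 'mat', 'on', 'rock', 'sky', 'tree']
Common terms: ['rock']
Overlap count = 1

1


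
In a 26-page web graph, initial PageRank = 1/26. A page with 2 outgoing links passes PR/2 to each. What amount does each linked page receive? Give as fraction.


Initial PR = 1/26 = 1/26
Outlinks = 2
Contribution per link = PR / outlinks
= 1/26 / 2
= 1/52

1/52


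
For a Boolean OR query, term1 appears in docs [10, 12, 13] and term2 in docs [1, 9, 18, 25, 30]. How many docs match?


Boolean OR: find union of posting lists
term1 docs: [10, 12, 13]
term2 docs: [1, 9, 18, 25, 30]
Union: [1, 9, 10, 12, 13, 18, 25, 30]
|union| = 8

8


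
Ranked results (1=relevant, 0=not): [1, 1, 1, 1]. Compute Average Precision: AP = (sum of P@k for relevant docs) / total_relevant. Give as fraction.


Computing P@k for each relevant position:
Position 1: relevant, P@1 = 1/1 = 1
Position 2: relevant, P@2 = 2/2 = 1
Position 3: relevant, P@3 = 3/3 = 1
Position 4: relevant, P@4 = 4/4 = 1
Sum of P@k = 1 + 1 + 1 + 1 = 4
AP = 4 / 4 = 1

1


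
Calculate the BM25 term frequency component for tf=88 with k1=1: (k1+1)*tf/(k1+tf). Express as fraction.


BM25 TF component = (k1+1)*tf / (k1+tf)
k1 = 1, tf = 88
Numerator = (1+1)*88 = 176
Denominator = 1 + 88 = 89
= 176/89 = 176/89

176/89


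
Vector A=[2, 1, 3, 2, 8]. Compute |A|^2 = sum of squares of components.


|A|^2 = sum of squared components
A[0]^2 = 2^2 = 4
A[1]^2 = 1^2 = 1
A[2]^2 = 3^2 = 9
A[3]^2 = 2^2 = 4
A[4]^2 = 8^2 = 64
Sum = 4 + 1 + 9 + 4 + 64 = 82

82


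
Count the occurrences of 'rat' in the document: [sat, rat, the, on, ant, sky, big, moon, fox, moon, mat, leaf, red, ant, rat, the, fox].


Document has 17 words
Scanning for 'rat':
Found at positions: [1, 14]
Count = 2

2


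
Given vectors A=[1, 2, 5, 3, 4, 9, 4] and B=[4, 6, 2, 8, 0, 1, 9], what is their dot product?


Dot product = sum of element-wise products
A[0]*B[0] = 1*4 = 4
A[1]*B[1] = 2*6 = 12
A[2]*B[2] = 5*2 = 10
A[3]*B[3] = 3*8 = 24
A[4]*B[4] = 4*0 = 0
A[5]*B[5] = 9*1 = 9
A[6]*B[6] = 4*9 = 36
Sum = 4 + 12 + 10 + 24 + 0 + 9 + 36 = 95

95


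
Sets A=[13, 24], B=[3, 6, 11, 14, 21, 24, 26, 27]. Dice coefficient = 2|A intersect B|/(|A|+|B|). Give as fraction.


A intersect B = [24]
|A intersect B| = 1
|A| = 2, |B| = 8
Dice = 2*1 / (2+8)
= 2 / 10 = 1/5

1/5


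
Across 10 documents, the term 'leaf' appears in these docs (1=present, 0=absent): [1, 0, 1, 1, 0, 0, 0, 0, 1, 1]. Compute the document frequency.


Checking each document for 'leaf':
Doc 1: present
Doc 2: absent
Doc 3: present
Doc 4: present
Doc 5: absent
Doc 6: absent
Doc 7: absent
Doc 8: absent
Doc 9: present
Doc 10: present
df = sum of presences = 1 + 0 + 1 + 1 + 0 + 0 + 0 + 0 + 1 + 1 = 5

5


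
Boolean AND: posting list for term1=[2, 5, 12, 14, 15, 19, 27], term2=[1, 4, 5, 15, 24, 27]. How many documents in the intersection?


Boolean AND: find intersection of posting lists
term1 docs: [2, 5, 12, 14, 15, 19, 27]
term2 docs: [1, 4, 5, 15, 24, 27]
Intersection: [5, 15, 27]
|intersection| = 3

3


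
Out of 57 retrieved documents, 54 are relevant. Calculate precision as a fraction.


Precision = relevant_retrieved / total_retrieved
= 54 / 57
= 54 / (54 + 3)
= 18/19

18/19


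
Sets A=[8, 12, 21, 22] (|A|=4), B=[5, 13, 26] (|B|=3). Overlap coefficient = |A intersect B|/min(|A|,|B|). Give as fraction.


A intersect B = []
|A intersect B| = 0
min(|A|, |B|) = min(4, 3) = 3
Overlap = 0 / 3 = 0

0


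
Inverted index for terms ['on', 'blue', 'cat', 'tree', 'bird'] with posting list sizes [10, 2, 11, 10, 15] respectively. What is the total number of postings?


Summing posting list sizes:
'on': 10 postings
'blue': 2 postings
'cat': 11 postings
'tree': 10 postings
'bird': 15 postings
Total = 10 + 2 + 11 + 10 + 15 = 48

48


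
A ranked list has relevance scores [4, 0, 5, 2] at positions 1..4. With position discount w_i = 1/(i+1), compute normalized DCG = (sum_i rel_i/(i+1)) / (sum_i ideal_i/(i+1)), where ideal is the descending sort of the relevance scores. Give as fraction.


Position discount weights w_i = 1/(i+1) for i=1..4:
Weights = [1/2, 1/3, 1/4, 1/5]
Actual relevance: [4, 0, 5, 2]
DCG = 4/2 + 0/3 + 5/4 + 2/5 = 73/20
Ideal relevance (sorted desc): [5, 4, 2, 0]
Ideal DCG = 5/2 + 4/3 + 2/4 + 0/5 = 13/3
nDCG = DCG / ideal_DCG = 73/20 / 13/3 = 219/260

219/260


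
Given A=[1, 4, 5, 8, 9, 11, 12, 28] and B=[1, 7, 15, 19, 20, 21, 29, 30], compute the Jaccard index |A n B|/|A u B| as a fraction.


A intersect B = [1]
|A intersect B| = 1
A union B = [1, 4, 5, 7, 8, 9, 11, 12, 15, 19, 20, 21, 28, 29, 30]
|A union B| = 15
Jaccard = 1/15 = 1/15

1/15


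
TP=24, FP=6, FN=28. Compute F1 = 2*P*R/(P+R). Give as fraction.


F1 = 2 * P * R / (P + R)
P = TP/(TP+FP) = 24/30 = 4/5
R = TP/(TP+FN) = 24/52 = 6/13
2 * P * R = 2 * 4/5 * 6/13 = 48/65
P + R = 4/5 + 6/13 = 82/65
F1 = 48/65 / 82/65 = 24/41

24/41


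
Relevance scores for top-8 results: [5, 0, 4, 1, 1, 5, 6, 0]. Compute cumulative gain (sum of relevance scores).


Cumulative Gain = sum of relevance scores
Position 1: rel=5, running sum=5
Position 2: rel=0, running sum=5
Position 3: rel=4, running sum=9
Position 4: rel=1, running sum=10
Position 5: rel=1, running sum=11
Position 6: rel=5, running sum=16
Position 7: rel=6, running sum=22
Position 8: rel=0, running sum=22
CG = 22

22


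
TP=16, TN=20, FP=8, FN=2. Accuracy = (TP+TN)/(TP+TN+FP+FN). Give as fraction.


Accuracy = (TP + TN) / (TP + TN + FP + FN)
TP + TN = 16 + 20 = 36
Total = 16 + 20 + 8 + 2 = 46
Accuracy = 36 / 46 = 18/23

18/23


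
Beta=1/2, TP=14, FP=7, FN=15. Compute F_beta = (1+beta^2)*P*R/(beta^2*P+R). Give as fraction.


P = TP/(TP+FP) = 14/21 = 2/3
R = TP/(TP+FN) = 14/29 = 14/29
beta^2 = 1/2^2 = 1/4
(1 + beta^2) = 5/4
Numerator = (1+beta^2)*P*R = 35/87
Denominator = beta^2*P + R = 1/6 + 14/29 = 113/174
F_beta = 70/113

70/113


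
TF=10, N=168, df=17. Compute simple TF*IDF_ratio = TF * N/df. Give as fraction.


TF * (N/df)
= 10 * (168/17)
= 10 * 168/17
= 1680/17

1680/17


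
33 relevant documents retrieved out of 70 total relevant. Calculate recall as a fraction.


Recall = retrieved_relevant / total_relevant
= 33 / 70
= 33 / (33 + 37)
= 33/70

33/70


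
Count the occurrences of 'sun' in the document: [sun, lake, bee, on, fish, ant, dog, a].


Document has 8 words
Scanning for 'sun':
Found at positions: [0]
Count = 1

1


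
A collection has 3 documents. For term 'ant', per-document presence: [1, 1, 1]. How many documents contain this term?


Checking each document for 'ant':
Doc 1: present
Doc 2: present
Doc 3: present
df = sum of presences = 1 + 1 + 1 = 3

3


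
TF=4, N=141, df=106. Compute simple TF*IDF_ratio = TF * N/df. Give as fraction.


TF * (N/df)
= 4 * (141/106)
= 4 * 141/106
= 282/53

282/53


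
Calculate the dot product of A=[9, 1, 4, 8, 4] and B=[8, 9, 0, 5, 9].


Dot product = sum of element-wise products
A[0]*B[0] = 9*8 = 72
A[1]*B[1] = 1*9 = 9
A[2]*B[2] = 4*0 = 0
A[3]*B[3] = 8*5 = 40
A[4]*B[4] = 4*9 = 36
Sum = 72 + 9 + 0 + 40 + 36 = 157

157


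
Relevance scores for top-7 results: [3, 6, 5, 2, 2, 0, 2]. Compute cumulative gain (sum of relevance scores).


Cumulative Gain = sum of relevance scores
Position 1: rel=3, running sum=3
Position 2: rel=6, running sum=9
Position 3: rel=5, running sum=14
Position 4: rel=2, running sum=16
Position 5: rel=2, running sum=18
Position 6: rel=0, running sum=18
Position 7: rel=2, running sum=20
CG = 20

20


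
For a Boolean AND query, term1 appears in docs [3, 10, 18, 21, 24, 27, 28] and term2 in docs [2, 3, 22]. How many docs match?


Boolean AND: find intersection of posting lists
term1 docs: [3, 10, 18, 21, 24, 27, 28]
term2 docs: [2, 3, 22]
Intersection: [3]
|intersection| = 1

1


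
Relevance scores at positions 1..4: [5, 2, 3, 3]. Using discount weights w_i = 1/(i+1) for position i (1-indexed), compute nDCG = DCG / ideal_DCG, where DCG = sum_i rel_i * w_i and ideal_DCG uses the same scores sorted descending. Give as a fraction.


Position discount weights w_i = 1/(i+1) for i=1..4:
Weights = [1/2, 1/3, 1/4, 1/5]
Actual relevance: [5, 2, 3, 3]
DCG = 5/2 + 2/3 + 3/4 + 3/5 = 271/60
Ideal relevance (sorted desc): [5, 3, 3, 2]
Ideal DCG = 5/2 + 3/3 + 3/4 + 2/5 = 93/20
nDCG = DCG / ideal_DCG = 271/60 / 93/20 = 271/279

271/279


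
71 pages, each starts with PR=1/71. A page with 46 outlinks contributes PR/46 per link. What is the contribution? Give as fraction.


Initial PR = 1/71 = 1/71
Outlinks = 46
Contribution per link = PR / outlinks
= 1/71 / 46
= 1/3266

1/3266


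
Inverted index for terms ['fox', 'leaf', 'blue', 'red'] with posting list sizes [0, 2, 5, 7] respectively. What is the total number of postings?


Summing posting list sizes:
'fox': 0 postings
'leaf': 2 postings
'blue': 5 postings
'red': 7 postings
Total = 0 + 2 + 5 + 7 = 14

14


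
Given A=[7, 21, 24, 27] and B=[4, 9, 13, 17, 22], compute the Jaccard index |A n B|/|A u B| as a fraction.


A intersect B = []
|A intersect B| = 0
A union B = [4, 7, 9, 13, 17, 21, 22, 24, 27]
|A union B| = 9
Jaccard = 0/9 = 0

0


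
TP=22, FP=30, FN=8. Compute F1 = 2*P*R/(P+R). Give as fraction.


F1 = 2 * P * R / (P + R)
P = TP/(TP+FP) = 22/52 = 11/26
R = TP/(TP+FN) = 22/30 = 11/15
2 * P * R = 2 * 11/26 * 11/15 = 121/195
P + R = 11/26 + 11/15 = 451/390
F1 = 121/195 / 451/390 = 22/41

22/41


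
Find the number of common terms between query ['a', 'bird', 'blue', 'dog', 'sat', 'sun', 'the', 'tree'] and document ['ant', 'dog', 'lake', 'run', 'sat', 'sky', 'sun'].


Query terms: ['a', 'bird', 'blue', 'dog', 'sat', 'sun', 'the', 'tree']
Document terms: ['ant', 'dog', 'lake', 'run', 'sat', 'sky', 'sun']
Common terms: ['dog', 'sat', 'sun']
Overlap count = 3

3


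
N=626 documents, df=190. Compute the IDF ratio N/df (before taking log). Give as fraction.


IDF ratio = N / df
= 626 / 190
= 313/95

313/95


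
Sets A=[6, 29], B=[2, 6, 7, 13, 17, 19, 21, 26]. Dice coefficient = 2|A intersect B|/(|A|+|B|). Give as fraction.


A intersect B = [6]
|A intersect B| = 1
|A| = 2, |B| = 8
Dice = 2*1 / (2+8)
= 2 / 10 = 1/5

1/5


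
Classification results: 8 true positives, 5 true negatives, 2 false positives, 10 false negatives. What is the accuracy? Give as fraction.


Accuracy = (TP + TN) / (TP + TN + FP + FN)
TP + TN = 8 + 5 = 13
Total = 8 + 5 + 2 + 10 = 25
Accuracy = 13 / 25 = 13/25

13/25


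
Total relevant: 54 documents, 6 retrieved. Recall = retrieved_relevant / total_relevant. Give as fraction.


Recall = retrieved_relevant / total_relevant
= 6 / 54
= 6 / (6 + 48)
= 1/9

1/9


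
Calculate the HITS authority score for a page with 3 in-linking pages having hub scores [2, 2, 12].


Authority = sum of hub scores of in-linkers
In-link 1: hub score = 2
In-link 2: hub score = 2
In-link 3: hub score = 12
Authority = 2 + 2 + 12 = 16

16


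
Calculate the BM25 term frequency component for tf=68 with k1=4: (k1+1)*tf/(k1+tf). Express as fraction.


BM25 TF component = (k1+1)*tf / (k1+tf)
k1 = 4, tf = 68
Numerator = (4+1)*68 = 340
Denominator = 4 + 68 = 72
= 340/72 = 85/18

85/18


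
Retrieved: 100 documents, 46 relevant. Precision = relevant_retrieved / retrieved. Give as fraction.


Precision = relevant_retrieved / total_retrieved
= 46 / 100
= 46 / (46 + 54)
= 23/50

23/50


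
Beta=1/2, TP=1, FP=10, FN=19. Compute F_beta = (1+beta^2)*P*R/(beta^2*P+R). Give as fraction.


P = TP/(TP+FP) = 1/11 = 1/11
R = TP/(TP+FN) = 1/20 = 1/20
beta^2 = 1/2^2 = 1/4
(1 + beta^2) = 5/4
Numerator = (1+beta^2)*P*R = 1/176
Denominator = beta^2*P + R = 1/44 + 1/20 = 4/55
F_beta = 5/64

5/64


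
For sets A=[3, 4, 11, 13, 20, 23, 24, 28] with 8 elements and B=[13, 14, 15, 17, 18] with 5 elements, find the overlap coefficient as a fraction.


A intersect B = [13]
|A intersect B| = 1
min(|A|, |B|) = min(8, 5) = 5
Overlap = 1 / 5 = 1/5

1/5


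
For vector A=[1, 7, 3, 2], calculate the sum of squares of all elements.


|A|^2 = sum of squared components
A[0]^2 = 1^2 = 1
A[1]^2 = 7^2 = 49
A[2]^2 = 3^2 = 9
A[3]^2 = 2^2 = 4
Sum = 1 + 49 + 9 + 4 = 63

63


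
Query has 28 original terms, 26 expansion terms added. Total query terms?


Original terms: 28
Expansion terms: 26
Total = 28 + 26 = 54

54


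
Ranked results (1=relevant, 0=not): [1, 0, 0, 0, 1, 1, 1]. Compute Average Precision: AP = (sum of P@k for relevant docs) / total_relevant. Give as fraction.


Computing P@k for each relevant position:
Position 1: relevant, P@1 = 1/1 = 1
Position 2: not relevant
Position 3: not relevant
Position 4: not relevant
Position 5: relevant, P@5 = 2/5 = 2/5
Position 6: relevant, P@6 = 3/6 = 1/2
Position 7: relevant, P@7 = 4/7 = 4/7
Sum of P@k = 1 + 2/5 + 1/2 + 4/7 = 173/70
AP = 173/70 / 4 = 173/280

173/280


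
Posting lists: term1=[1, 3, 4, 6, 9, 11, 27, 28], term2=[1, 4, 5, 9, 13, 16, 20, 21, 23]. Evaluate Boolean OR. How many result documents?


Boolean OR: find union of posting lists
term1 docs: [1, 3, 4, 6, 9, 11, 27, 28]
term2 docs: [1, 4, 5, 9, 13, 16, 20, 21, 23]
Union: [1, 3, 4, 5, 6, 9, 11, 13, 16, 20, 21, 23, 27, 28]
|union| = 14

14


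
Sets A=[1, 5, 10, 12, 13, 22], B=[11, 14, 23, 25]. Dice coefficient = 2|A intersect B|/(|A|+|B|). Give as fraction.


A intersect B = []
|A intersect B| = 0
|A| = 6, |B| = 4
Dice = 2*0 / (6+4)
= 0 / 10 = 0

0


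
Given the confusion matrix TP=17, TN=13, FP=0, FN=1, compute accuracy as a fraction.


Accuracy = (TP + TN) / (TP + TN + FP + FN)
TP + TN = 17 + 13 = 30
Total = 17 + 13 + 0 + 1 = 31
Accuracy = 30 / 31 = 30/31

30/31


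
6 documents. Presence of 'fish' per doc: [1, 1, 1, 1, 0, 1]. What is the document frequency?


Checking each document for 'fish':
Doc 1: present
Doc 2: present
Doc 3: present
Doc 4: present
Doc 5: absent
Doc 6: present
df = sum of presences = 1 + 1 + 1 + 1 + 0 + 1 = 5

5


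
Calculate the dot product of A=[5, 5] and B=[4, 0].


Dot product = sum of element-wise products
A[0]*B[0] = 5*4 = 20
A[1]*B[1] = 5*0 = 0
Sum = 20 + 0 = 20

20


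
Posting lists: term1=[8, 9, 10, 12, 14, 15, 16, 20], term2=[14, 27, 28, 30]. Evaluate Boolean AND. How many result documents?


Boolean AND: find intersection of posting lists
term1 docs: [8, 9, 10, 12, 14, 15, 16, 20]
term2 docs: [14, 27, 28, 30]
Intersection: [14]
|intersection| = 1

1


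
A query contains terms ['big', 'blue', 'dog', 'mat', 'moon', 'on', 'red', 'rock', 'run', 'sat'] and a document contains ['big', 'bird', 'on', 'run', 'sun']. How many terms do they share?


Query terms: ['big', 'blue', 'dog', 'mat', 'moon', 'on', 'red', 'rock', 'run', 'sat']
Document terms: ['big', 'bird', 'on', 'run', 'sun']
Common terms: ['big', 'on', 'run']
Overlap count = 3

3


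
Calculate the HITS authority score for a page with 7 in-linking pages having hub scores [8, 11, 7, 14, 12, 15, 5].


Authority = sum of hub scores of in-linkers
In-link 1: hub score = 8
In-link 2: hub score = 11
In-link 3: hub score = 7
In-link 4: hub score = 14
In-link 5: hub score = 12
In-link 6: hub score = 15
In-link 7: hub score = 5
Authority = 8 + 11 + 7 + 14 + 12 + 15 + 5 = 72

72


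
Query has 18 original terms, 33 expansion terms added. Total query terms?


Original terms: 18
Expansion terms: 33
Total = 18 + 33 = 51

51


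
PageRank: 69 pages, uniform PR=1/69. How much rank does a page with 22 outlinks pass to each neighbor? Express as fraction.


Initial PR = 1/69 = 1/69
Outlinks = 22
Contribution per link = PR / outlinks
= 1/69 / 22
= 1/1518

1/1518


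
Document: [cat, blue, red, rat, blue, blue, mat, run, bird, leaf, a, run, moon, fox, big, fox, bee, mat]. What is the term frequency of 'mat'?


Document has 18 words
Scanning for 'mat':
Found at positions: [6, 17]
Count = 2

2


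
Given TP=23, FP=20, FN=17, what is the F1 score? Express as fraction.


F1 = 2 * P * R / (P + R)
P = TP/(TP+FP) = 23/43 = 23/43
R = TP/(TP+FN) = 23/40 = 23/40
2 * P * R = 2 * 23/43 * 23/40 = 529/860
P + R = 23/43 + 23/40 = 1909/1720
F1 = 529/860 / 1909/1720 = 46/83

46/83


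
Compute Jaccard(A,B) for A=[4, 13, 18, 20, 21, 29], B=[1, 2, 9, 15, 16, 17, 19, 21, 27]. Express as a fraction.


A intersect B = [21]
|A intersect B| = 1
A union B = [1, 2, 4, 9, 13, 15, 16, 17, 18, 19, 20, 21, 27, 29]
|A union B| = 14
Jaccard = 1/14 = 1/14

1/14


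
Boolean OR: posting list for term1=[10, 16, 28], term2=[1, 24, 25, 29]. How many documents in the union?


Boolean OR: find union of posting lists
term1 docs: [10, 16, 28]
term2 docs: [1, 24, 25, 29]
Union: [1, 10, 16, 24, 25, 28, 29]
|union| = 7

7


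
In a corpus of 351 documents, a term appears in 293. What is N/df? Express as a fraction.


IDF ratio = N / df
= 351 / 293
= 351/293

351/293


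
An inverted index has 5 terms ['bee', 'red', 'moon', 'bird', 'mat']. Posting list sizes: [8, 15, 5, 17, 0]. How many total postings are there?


Summing posting list sizes:
'bee': 8 postings
'red': 15 postings
'moon': 5 postings
'bird': 17 postings
'mat': 0 postings
Total = 8 + 15 + 5 + 17 + 0 = 45

45


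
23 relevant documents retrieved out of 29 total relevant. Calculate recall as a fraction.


Recall = retrieved_relevant / total_relevant
= 23 / 29
= 23 / (23 + 6)
= 23/29

23/29


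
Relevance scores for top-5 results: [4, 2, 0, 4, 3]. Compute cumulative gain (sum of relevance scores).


Cumulative Gain = sum of relevance scores
Position 1: rel=4, running sum=4
Position 2: rel=2, running sum=6
Position 3: rel=0, running sum=6
Position 4: rel=4, running sum=10
Position 5: rel=3, running sum=13
CG = 13

13


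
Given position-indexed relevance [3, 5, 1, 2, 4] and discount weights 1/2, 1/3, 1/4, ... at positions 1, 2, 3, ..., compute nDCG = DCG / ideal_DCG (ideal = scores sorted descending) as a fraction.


Position discount weights w_i = 1/(i+1) for i=1..5:
Weights = [1/2, 1/3, 1/4, 1/5, 1/6]
Actual relevance: [3, 5, 1, 2, 4]
DCG = 3/2 + 5/3 + 1/4 + 2/5 + 4/6 = 269/60
Ideal relevance (sorted desc): [5, 4, 3, 2, 1]
Ideal DCG = 5/2 + 4/3 + 3/4 + 2/5 + 1/6 = 103/20
nDCG = DCG / ideal_DCG = 269/60 / 103/20 = 269/309

269/309


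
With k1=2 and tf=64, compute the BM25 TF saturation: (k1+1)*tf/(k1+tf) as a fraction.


BM25 TF component = (k1+1)*tf / (k1+tf)
k1 = 2, tf = 64
Numerator = (2+1)*64 = 192
Denominator = 2 + 64 = 66
= 192/66 = 32/11

32/11


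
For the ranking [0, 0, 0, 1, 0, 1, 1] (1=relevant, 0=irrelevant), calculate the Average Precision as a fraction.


Computing P@k for each relevant position:
Position 1: not relevant
Position 2: not relevant
Position 3: not relevant
Position 4: relevant, P@4 = 1/4 = 1/4
Position 5: not relevant
Position 6: relevant, P@6 = 2/6 = 1/3
Position 7: relevant, P@7 = 3/7 = 3/7
Sum of P@k = 1/4 + 1/3 + 3/7 = 85/84
AP = 85/84 / 3 = 85/252

85/252


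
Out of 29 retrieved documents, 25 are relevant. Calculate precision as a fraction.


Precision = relevant_retrieved / total_retrieved
= 25 / 29
= 25 / (25 + 4)
= 25/29

25/29


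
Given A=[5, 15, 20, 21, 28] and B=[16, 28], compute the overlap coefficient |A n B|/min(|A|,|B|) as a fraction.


A intersect B = [28]
|A intersect B| = 1
min(|A|, |B|) = min(5, 2) = 2
Overlap = 1 / 2 = 1/2

1/2


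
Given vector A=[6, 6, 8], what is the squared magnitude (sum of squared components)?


|A|^2 = sum of squared components
A[0]^2 = 6^2 = 36
A[1]^2 = 6^2 = 36
A[2]^2 = 8^2 = 64
Sum = 36 + 36 + 64 = 136

136


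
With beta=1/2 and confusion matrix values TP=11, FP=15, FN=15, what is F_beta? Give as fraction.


P = TP/(TP+FP) = 11/26 = 11/26
R = TP/(TP+FN) = 11/26 = 11/26
beta^2 = 1/2^2 = 1/4
(1 + beta^2) = 5/4
Numerator = (1+beta^2)*P*R = 605/2704
Denominator = beta^2*P + R = 11/104 + 11/26 = 55/104
F_beta = 11/26

11/26


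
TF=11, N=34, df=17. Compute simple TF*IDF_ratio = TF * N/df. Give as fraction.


TF * (N/df)
= 11 * (34/17)
= 11 * 2
= 22

22


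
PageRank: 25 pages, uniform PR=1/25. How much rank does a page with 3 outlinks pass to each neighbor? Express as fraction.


Initial PR = 1/25 = 1/25
Outlinks = 3
Contribution per link = PR / outlinks
= 1/25 / 3
= 1/75

1/75


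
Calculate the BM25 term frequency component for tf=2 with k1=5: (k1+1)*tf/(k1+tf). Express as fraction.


BM25 TF component = (k1+1)*tf / (k1+tf)
k1 = 5, tf = 2
Numerator = (5+1)*2 = 12
Denominator = 5 + 2 = 7
= 12/7 = 12/7

12/7


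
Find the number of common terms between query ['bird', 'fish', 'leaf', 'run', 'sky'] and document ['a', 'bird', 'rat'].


Query terms: ['bird', 'fish', 'leaf', 'run', 'sky']
Document terms: ['a', 'bird', 'rat']
Common terms: ['bird']
Overlap count = 1

1


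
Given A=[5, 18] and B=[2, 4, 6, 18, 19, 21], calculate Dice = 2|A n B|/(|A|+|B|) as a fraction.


A intersect B = [18]
|A intersect B| = 1
|A| = 2, |B| = 6
Dice = 2*1 / (2+6)
= 2 / 8 = 1/4

1/4


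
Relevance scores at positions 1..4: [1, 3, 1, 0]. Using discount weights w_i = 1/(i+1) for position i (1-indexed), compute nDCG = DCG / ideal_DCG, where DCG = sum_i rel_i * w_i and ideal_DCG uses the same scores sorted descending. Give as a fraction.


Position discount weights w_i = 1/(i+1) for i=1..4:
Weights = [1/2, 1/3, 1/4, 1/5]
Actual relevance: [1, 3, 1, 0]
DCG = 1/2 + 3/3 + 1/4 + 0/5 = 7/4
Ideal relevance (sorted desc): [3, 1, 1, 0]
Ideal DCG = 3/2 + 1/3 + 1/4 + 0/5 = 25/12
nDCG = DCG / ideal_DCG = 7/4 / 25/12 = 21/25

21/25


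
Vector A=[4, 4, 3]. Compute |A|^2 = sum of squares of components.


|A|^2 = sum of squared components
A[0]^2 = 4^2 = 16
A[1]^2 = 4^2 = 16
A[2]^2 = 3^2 = 9
Sum = 16 + 16 + 9 = 41

41


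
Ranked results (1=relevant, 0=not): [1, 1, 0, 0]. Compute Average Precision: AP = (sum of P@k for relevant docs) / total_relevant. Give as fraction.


Computing P@k for each relevant position:
Position 1: relevant, P@1 = 1/1 = 1
Position 2: relevant, P@2 = 2/2 = 1
Position 3: not relevant
Position 4: not relevant
Sum of P@k = 1 + 1 = 2
AP = 2 / 2 = 1

1


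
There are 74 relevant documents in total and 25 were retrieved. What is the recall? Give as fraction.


Recall = retrieved_relevant / total_relevant
= 25 / 74
= 25 / (25 + 49)
= 25/74

25/74


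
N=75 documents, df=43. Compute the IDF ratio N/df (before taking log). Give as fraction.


IDF ratio = N / df
= 75 / 43
= 75/43

75/43


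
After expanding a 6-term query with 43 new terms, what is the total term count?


Original terms: 6
Expansion terms: 43
Total = 6 + 43 = 49

49


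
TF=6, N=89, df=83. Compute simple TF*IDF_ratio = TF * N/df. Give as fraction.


TF * (N/df)
= 6 * (89/83)
= 6 * 89/83
= 534/83

534/83


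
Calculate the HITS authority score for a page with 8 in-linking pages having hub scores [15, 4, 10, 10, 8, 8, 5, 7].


Authority = sum of hub scores of in-linkers
In-link 1: hub score = 15
In-link 2: hub score = 4
In-link 3: hub score = 10
In-link 4: hub score = 10
In-link 5: hub score = 8
In-link 6: hub score = 8
In-link 7: hub score = 5
In-link 8: hub score = 7
Authority = 15 + 4 + 10 + 10 + 8 + 8 + 5 + 7 = 67

67


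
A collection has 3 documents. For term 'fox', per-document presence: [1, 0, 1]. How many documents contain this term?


Checking each document for 'fox':
Doc 1: present
Doc 2: absent
Doc 3: present
df = sum of presences = 1 + 0 + 1 = 2

2


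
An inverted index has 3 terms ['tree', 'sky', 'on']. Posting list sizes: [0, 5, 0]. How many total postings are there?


Summing posting list sizes:
'tree': 0 postings
'sky': 5 postings
'on': 0 postings
Total = 0 + 5 + 0 = 5

5


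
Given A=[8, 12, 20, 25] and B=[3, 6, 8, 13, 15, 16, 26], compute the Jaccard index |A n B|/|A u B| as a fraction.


A intersect B = [8]
|A intersect B| = 1
A union B = [3, 6, 8, 12, 13, 15, 16, 20, 25, 26]
|A union B| = 10
Jaccard = 1/10 = 1/10

1/10


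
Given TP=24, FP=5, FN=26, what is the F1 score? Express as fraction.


F1 = 2 * P * R / (P + R)
P = TP/(TP+FP) = 24/29 = 24/29
R = TP/(TP+FN) = 24/50 = 12/25
2 * P * R = 2 * 24/29 * 12/25 = 576/725
P + R = 24/29 + 12/25 = 948/725
F1 = 576/725 / 948/725 = 48/79

48/79


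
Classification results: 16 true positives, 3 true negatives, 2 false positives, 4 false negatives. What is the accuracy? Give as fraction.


Accuracy = (TP + TN) / (TP + TN + FP + FN)
TP + TN = 16 + 3 = 19
Total = 16 + 3 + 2 + 4 = 25
Accuracy = 19 / 25 = 19/25

19/25


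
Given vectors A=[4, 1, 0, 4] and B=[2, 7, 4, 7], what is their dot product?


Dot product = sum of element-wise products
A[0]*B[0] = 4*2 = 8
A[1]*B[1] = 1*7 = 7
A[2]*B[2] = 0*4 = 0
A[3]*B[3] = 4*7 = 28
Sum = 8 + 7 + 0 + 28 = 43

43


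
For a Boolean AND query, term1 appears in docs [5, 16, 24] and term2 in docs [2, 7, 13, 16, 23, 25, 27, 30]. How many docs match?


Boolean AND: find intersection of posting lists
term1 docs: [5, 16, 24]
term2 docs: [2, 7, 13, 16, 23, 25, 27, 30]
Intersection: [16]
|intersection| = 1

1


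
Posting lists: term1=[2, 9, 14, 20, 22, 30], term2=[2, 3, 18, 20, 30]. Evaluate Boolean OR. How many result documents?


Boolean OR: find union of posting lists
term1 docs: [2, 9, 14, 20, 22, 30]
term2 docs: [2, 3, 18, 20, 30]
Union: [2, 3, 9, 14, 18, 20, 22, 30]
|union| = 8

8


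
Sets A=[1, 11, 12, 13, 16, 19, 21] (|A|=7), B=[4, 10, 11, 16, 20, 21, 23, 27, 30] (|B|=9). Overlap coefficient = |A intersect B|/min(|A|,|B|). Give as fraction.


A intersect B = [11, 16, 21]
|A intersect B| = 3
min(|A|, |B|) = min(7, 9) = 7
Overlap = 3 / 7 = 3/7

3/7


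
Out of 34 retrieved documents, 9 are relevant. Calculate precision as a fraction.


Precision = relevant_retrieved / total_retrieved
= 9 / 34
= 9 / (9 + 25)
= 9/34

9/34


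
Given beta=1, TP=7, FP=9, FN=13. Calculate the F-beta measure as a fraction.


P = TP/(TP+FP) = 7/16 = 7/16
R = TP/(TP+FN) = 7/20 = 7/20
beta^2 = 1^2 = 1
(1 + beta^2) = 2
Numerator = (1+beta^2)*P*R = 49/160
Denominator = beta^2*P + R = 7/16 + 7/20 = 63/80
F_beta = 7/18

7/18


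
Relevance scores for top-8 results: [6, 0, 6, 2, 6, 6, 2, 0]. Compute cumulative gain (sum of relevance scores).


Cumulative Gain = sum of relevance scores
Position 1: rel=6, running sum=6
Position 2: rel=0, running sum=6
Position 3: rel=6, running sum=12
Position 4: rel=2, running sum=14
Position 5: rel=6, running sum=20
Position 6: rel=6, running sum=26
Position 7: rel=2, running sum=28
Position 8: rel=0, running sum=28
CG = 28

28


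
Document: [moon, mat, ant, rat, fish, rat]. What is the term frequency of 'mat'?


Document has 6 words
Scanning for 'mat':
Found at positions: [1]
Count = 1

1


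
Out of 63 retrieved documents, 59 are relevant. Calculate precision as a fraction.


Precision = relevant_retrieved / total_retrieved
= 59 / 63
= 59 / (59 + 4)
= 59/63

59/63


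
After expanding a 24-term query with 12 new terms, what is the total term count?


Original terms: 24
Expansion terms: 12
Total = 24 + 12 = 36

36


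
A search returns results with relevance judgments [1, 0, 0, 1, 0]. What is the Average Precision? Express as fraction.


Computing P@k for each relevant position:
Position 1: relevant, P@1 = 1/1 = 1
Position 2: not relevant
Position 3: not relevant
Position 4: relevant, P@4 = 2/4 = 1/2
Position 5: not relevant
Sum of P@k = 1 + 1/2 = 3/2
AP = 3/2 / 2 = 3/4

3/4


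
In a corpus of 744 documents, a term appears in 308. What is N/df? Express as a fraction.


IDF ratio = N / df
= 744 / 308
= 186/77

186/77


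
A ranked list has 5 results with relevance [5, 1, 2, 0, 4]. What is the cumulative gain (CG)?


Cumulative Gain = sum of relevance scores
Position 1: rel=5, running sum=5
Position 2: rel=1, running sum=6
Position 3: rel=2, running sum=8
Position 4: rel=0, running sum=8
Position 5: rel=4, running sum=12
CG = 12

12


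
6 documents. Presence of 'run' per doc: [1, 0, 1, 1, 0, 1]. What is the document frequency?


Checking each document for 'run':
Doc 1: present
Doc 2: absent
Doc 3: present
Doc 4: present
Doc 5: absent
Doc 6: present
df = sum of presences = 1 + 0 + 1 + 1 + 0 + 1 = 4

4


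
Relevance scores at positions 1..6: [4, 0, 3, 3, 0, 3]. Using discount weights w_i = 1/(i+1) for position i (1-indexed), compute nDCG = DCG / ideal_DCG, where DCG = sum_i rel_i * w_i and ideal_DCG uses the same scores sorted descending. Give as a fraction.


Position discount weights w_i = 1/(i+1) for i=1..6:
Weights = [1/2, 1/3, 1/4, 1/5, 1/6, 1/7]
Actual relevance: [4, 0, 3, 3, 0, 3]
DCG = 4/2 + 0/3 + 3/4 + 3/5 + 0/6 + 3/7 = 529/140
Ideal relevance (sorted desc): [4, 3, 3, 3, 0, 0]
Ideal DCG = 4/2 + 3/3 + 3/4 + 3/5 + 0/6 + 0/7 = 87/20
nDCG = DCG / ideal_DCG = 529/140 / 87/20 = 529/609

529/609


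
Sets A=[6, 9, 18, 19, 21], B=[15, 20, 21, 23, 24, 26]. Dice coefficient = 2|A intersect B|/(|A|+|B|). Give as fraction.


A intersect B = [21]
|A intersect B| = 1
|A| = 5, |B| = 6
Dice = 2*1 / (5+6)
= 2 / 11 = 2/11

2/11


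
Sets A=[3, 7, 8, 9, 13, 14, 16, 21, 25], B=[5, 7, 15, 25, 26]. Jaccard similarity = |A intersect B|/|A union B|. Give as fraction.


A intersect B = [7, 25]
|A intersect B| = 2
A union B = [3, 5, 7, 8, 9, 13, 14, 15, 16, 21, 25, 26]
|A union B| = 12
Jaccard = 2/12 = 1/6

1/6


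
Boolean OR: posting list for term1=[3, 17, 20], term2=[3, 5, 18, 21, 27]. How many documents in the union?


Boolean OR: find union of posting lists
term1 docs: [3, 17, 20]
term2 docs: [3, 5, 18, 21, 27]
Union: [3, 5, 17, 18, 20, 21, 27]
|union| = 7

7


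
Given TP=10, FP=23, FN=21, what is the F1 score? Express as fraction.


F1 = 2 * P * R / (P + R)
P = TP/(TP+FP) = 10/33 = 10/33
R = TP/(TP+FN) = 10/31 = 10/31
2 * P * R = 2 * 10/33 * 10/31 = 200/1023
P + R = 10/33 + 10/31 = 640/1023
F1 = 200/1023 / 640/1023 = 5/16

5/16


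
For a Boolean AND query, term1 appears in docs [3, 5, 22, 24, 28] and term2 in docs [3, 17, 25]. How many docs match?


Boolean AND: find intersection of posting lists
term1 docs: [3, 5, 22, 24, 28]
term2 docs: [3, 17, 25]
Intersection: [3]
|intersection| = 1

1


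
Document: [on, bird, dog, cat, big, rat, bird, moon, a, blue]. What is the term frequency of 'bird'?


Document has 10 words
Scanning for 'bird':
Found at positions: [1, 6]
Count = 2

2


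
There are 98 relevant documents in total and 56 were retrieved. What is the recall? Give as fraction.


Recall = retrieved_relevant / total_relevant
= 56 / 98
= 56 / (56 + 42)
= 4/7

4/7


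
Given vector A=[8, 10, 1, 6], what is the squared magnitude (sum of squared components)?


|A|^2 = sum of squared components
A[0]^2 = 8^2 = 64
A[1]^2 = 10^2 = 100
A[2]^2 = 1^2 = 1
A[3]^2 = 6^2 = 36
Sum = 64 + 100 + 1 + 36 = 201

201


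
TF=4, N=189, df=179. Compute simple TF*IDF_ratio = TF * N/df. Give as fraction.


TF * (N/df)
= 4 * (189/179)
= 4 * 189/179
= 756/179

756/179


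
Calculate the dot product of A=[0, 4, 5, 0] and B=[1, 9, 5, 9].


Dot product = sum of element-wise products
A[0]*B[0] = 0*1 = 0
A[1]*B[1] = 4*9 = 36
A[2]*B[2] = 5*5 = 25
A[3]*B[3] = 0*9 = 0
Sum = 0 + 36 + 25 + 0 = 61

61


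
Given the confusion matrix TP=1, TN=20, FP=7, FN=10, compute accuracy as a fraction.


Accuracy = (TP + TN) / (TP + TN + FP + FN)
TP + TN = 1 + 20 = 21
Total = 1 + 20 + 7 + 10 = 38
Accuracy = 21 / 38 = 21/38

21/38


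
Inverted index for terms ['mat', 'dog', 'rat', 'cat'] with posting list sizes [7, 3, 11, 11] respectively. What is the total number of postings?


Summing posting list sizes:
'mat': 7 postings
'dog': 3 postings
'rat': 11 postings
'cat': 11 postings
Total = 7 + 3 + 11 + 11 = 32

32


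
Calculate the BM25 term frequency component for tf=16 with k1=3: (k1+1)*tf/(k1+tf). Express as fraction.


BM25 TF component = (k1+1)*tf / (k1+tf)
k1 = 3, tf = 16
Numerator = (3+1)*16 = 64
Denominator = 3 + 16 = 19
= 64/19 = 64/19

64/19


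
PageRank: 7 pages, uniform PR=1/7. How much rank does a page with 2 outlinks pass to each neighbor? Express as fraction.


Initial PR = 1/7 = 1/7
Outlinks = 2
Contribution per link = PR / outlinks
= 1/7 / 2
= 1/14

1/14


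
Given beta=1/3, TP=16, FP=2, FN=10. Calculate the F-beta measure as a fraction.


P = TP/(TP+FP) = 16/18 = 8/9
R = TP/(TP+FN) = 16/26 = 8/13
beta^2 = 1/3^2 = 1/9
(1 + beta^2) = 10/9
Numerator = (1+beta^2)*P*R = 640/1053
Denominator = beta^2*P + R = 8/81 + 8/13 = 752/1053
F_beta = 40/47

40/47


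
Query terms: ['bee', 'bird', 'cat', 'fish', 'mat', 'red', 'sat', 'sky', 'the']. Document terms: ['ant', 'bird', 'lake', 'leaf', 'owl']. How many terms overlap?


Query terms: ['bee', 'bird', 'cat', 'fish', 'mat', 'red', 'sat', 'sky', 'the']
Document terms: ['ant', 'bird', 'lake', 'leaf', 'owl']
Common terms: ['bird']
Overlap count = 1

1


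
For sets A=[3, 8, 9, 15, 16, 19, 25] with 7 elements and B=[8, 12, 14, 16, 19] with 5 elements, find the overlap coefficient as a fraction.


A intersect B = [8, 16, 19]
|A intersect B| = 3
min(|A|, |B|) = min(7, 5) = 5
Overlap = 3 / 5 = 3/5

3/5


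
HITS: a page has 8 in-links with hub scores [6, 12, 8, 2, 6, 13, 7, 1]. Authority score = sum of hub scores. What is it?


Authority = sum of hub scores of in-linkers
In-link 1: hub score = 6
In-link 2: hub score = 12
In-link 3: hub score = 8
In-link 4: hub score = 2
In-link 5: hub score = 6
In-link 6: hub score = 13
In-link 7: hub score = 7
In-link 8: hub score = 1
Authority = 6 + 12 + 8 + 2 + 6 + 13 + 7 + 1 = 55

55


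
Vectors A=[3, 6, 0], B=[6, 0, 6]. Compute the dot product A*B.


Dot product = sum of element-wise products
A[0]*B[0] = 3*6 = 18
A[1]*B[1] = 6*0 = 0
A[2]*B[2] = 0*6 = 0
Sum = 18 + 0 + 0 = 18

18


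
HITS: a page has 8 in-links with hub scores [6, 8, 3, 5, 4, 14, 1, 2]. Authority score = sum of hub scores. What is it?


Authority = sum of hub scores of in-linkers
In-link 1: hub score = 6
In-link 2: hub score = 8
In-link 3: hub score = 3
In-link 4: hub score = 5
In-link 5: hub score = 4
In-link 6: hub score = 14
In-link 7: hub score = 1
In-link 8: hub score = 2
Authority = 6 + 8 + 3 + 5 + 4 + 14 + 1 + 2 = 43

43


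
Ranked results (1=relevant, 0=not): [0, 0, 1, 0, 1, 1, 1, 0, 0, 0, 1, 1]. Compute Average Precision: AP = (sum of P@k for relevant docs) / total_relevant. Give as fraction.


Computing P@k for each relevant position:
Position 1: not relevant
Position 2: not relevant
Position 3: relevant, P@3 = 1/3 = 1/3
Position 4: not relevant
Position 5: relevant, P@5 = 2/5 = 2/5
Position 6: relevant, P@6 = 3/6 = 1/2
Position 7: relevant, P@7 = 4/7 = 4/7
Position 8: not relevant
Position 9: not relevant
Position 10: not relevant
Position 11: relevant, P@11 = 5/11 = 5/11
Position 12: relevant, P@12 = 6/12 = 1/2
Sum of P@k = 1/3 + 2/5 + 1/2 + 4/7 + 5/11 + 1/2 = 3187/1155
AP = 3187/1155 / 6 = 3187/6930

3187/6930


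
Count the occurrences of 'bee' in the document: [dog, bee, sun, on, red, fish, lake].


Document has 7 words
Scanning for 'bee':
Found at positions: [1]
Count = 1

1
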